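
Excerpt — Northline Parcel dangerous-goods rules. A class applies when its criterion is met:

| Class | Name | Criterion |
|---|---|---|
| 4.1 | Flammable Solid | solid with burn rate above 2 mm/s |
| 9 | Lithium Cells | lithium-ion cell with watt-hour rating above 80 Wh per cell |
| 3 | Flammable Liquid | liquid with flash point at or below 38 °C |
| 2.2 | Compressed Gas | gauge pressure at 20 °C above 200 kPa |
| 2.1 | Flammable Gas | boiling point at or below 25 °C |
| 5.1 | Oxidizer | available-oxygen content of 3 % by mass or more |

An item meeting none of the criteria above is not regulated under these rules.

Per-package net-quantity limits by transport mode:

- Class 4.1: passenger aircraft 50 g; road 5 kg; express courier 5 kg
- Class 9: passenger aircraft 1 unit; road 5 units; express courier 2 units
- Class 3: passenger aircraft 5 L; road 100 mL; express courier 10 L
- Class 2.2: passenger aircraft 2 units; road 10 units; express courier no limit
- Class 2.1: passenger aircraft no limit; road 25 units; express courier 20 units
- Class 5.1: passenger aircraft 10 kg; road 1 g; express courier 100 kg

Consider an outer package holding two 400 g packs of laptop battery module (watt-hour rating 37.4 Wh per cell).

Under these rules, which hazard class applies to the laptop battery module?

watt-hour rating 37.4 Wh per cell is not above 80 Wh per cell, so Class 9 does not apply.
No criterion is met, so the item is not regulated.

Not regulated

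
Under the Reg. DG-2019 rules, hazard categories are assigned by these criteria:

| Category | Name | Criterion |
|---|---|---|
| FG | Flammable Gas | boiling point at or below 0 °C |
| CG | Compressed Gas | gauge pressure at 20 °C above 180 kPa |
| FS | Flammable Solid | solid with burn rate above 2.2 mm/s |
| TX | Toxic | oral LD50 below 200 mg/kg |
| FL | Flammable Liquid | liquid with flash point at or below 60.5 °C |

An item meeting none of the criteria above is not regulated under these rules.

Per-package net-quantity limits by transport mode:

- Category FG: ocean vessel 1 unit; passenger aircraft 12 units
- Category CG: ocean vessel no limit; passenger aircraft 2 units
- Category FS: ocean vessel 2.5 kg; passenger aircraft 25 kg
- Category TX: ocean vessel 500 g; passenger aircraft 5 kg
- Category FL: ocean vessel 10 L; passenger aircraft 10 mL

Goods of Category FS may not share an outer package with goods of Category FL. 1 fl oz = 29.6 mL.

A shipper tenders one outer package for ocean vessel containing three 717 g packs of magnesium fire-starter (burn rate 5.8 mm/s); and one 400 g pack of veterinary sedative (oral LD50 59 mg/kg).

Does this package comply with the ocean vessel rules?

The magnesium fire-starter has burn rate 5.8 mm/s, which is > 2.2 mm/s, so it is Category FS (Flammable Solid).
The veterinary sedative has oral LD50 59 mg/kg, which is < 200 mg/kg, so it is Category TX (Toxic).
Category FS quantity: three 717 g packs = 2.151 kg.
2.151 kg is within the ocean vessel limit of 2.5 kg for Category FS.
Category TX quantity: 400 g.
400 g ≤ 500 g (ocean vessel limit, Category TX) — within limit.
The segregation rule (Category FS with Category FL) does not apply to Category FS with Category TX.
Every hazard category is within its ocean vessel limit and no segregation rule is violated.

Yes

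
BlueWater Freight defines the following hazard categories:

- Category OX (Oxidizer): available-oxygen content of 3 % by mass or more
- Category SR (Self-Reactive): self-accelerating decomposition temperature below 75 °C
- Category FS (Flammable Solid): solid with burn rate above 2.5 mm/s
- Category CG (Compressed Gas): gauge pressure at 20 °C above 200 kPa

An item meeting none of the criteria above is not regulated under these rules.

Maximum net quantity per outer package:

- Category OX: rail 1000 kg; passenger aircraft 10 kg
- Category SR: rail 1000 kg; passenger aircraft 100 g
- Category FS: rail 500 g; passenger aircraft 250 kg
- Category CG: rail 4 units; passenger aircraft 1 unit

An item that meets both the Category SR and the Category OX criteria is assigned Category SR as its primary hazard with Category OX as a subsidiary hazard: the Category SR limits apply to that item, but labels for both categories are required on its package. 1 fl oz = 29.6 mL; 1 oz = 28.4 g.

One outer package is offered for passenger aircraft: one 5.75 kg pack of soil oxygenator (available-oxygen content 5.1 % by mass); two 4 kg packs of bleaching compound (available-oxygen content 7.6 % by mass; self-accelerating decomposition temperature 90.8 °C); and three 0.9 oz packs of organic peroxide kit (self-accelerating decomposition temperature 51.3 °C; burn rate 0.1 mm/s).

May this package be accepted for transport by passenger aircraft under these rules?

The soil oxygenator has available-oxygen content 5.1 % by mass, which is ≥ 3 % by mass, so it is Category OX (Oxidizer).
Bleaching compound: available-oxygen content 7.6 % by mass ≥ 3 % by mass → Category OX (Oxidizer).
Organic peroxide kit: self-accelerating decomposition temperature 51.3 °C < 75 °C → Category SR (Self-Reactive).
Category OX net quantity: 5.75 kg + (two 4 kg packs = 8 kg) = 13.75 kg.
13.75 kg > 10 kg (passenger aircraft limit, Category OX) — over the limit.
Category SR quantity: three 0.9 oz packs = 76.68 g.
76.68 g ≤ 100 g (passenger aircraft limit, Category SR) — within limit.

No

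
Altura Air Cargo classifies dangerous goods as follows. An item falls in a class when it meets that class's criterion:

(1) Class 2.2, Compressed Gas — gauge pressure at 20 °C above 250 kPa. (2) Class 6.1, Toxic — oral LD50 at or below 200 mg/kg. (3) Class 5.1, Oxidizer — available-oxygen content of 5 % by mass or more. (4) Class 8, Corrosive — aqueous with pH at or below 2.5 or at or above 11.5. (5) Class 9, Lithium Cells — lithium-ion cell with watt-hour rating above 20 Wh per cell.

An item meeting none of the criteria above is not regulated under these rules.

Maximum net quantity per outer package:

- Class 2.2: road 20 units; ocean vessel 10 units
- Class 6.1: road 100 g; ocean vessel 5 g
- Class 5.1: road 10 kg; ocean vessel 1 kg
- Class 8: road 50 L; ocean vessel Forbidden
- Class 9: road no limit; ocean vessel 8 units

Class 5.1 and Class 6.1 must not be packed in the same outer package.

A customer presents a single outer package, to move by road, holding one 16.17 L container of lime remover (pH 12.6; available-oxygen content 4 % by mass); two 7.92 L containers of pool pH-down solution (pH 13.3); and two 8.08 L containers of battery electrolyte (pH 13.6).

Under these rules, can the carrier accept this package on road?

The lime remover has pH 12.6, which is ≥ 11.5, so it is Class 8 (Corrosive).
With pH 13.3 (≥ 11.5), the pool pH-down solution falls in Class 8.
With pH 13.6 (≥ 11.5), the battery electrolyte falls in Class 8.
Class 8 net quantity: 16.17 L + (two 7.92 L containers = 15.84 L) + (two 8.08 L containers = 16.16 L) = 48.17 L.
48.17 L ≤ 50 L (road limit, Class 8) — within limit.

Yes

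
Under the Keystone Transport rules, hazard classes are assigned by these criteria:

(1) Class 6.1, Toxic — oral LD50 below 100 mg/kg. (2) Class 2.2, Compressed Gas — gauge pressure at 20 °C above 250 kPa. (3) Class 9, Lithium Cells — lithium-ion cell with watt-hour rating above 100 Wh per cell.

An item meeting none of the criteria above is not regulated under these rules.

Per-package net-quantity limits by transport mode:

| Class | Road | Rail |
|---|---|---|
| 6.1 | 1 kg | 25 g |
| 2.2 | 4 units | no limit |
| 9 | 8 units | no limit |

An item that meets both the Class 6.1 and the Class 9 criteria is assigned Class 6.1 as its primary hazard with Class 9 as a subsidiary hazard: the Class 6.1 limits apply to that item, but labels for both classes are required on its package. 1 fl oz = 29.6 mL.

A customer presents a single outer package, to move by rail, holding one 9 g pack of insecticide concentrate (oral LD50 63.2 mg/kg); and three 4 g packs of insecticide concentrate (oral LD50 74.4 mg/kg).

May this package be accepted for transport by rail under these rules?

Yes

The insecticide concentrate has oral LD50 63.2 mg/kg, which is < 100 mg/kg, so it is Class 6.1 (Toxic).
Oral LD50 74.4 mg/kg meets the Class 6.1 criterion (Toxic), so the insecticide concentrate is Class 6.1.
Class 6.1 net quantity: 9 g + (three 4 g packs = 12 g) = 21 g.
21 g ≤ 25 g (rail limit, Class 6.1) — within limit.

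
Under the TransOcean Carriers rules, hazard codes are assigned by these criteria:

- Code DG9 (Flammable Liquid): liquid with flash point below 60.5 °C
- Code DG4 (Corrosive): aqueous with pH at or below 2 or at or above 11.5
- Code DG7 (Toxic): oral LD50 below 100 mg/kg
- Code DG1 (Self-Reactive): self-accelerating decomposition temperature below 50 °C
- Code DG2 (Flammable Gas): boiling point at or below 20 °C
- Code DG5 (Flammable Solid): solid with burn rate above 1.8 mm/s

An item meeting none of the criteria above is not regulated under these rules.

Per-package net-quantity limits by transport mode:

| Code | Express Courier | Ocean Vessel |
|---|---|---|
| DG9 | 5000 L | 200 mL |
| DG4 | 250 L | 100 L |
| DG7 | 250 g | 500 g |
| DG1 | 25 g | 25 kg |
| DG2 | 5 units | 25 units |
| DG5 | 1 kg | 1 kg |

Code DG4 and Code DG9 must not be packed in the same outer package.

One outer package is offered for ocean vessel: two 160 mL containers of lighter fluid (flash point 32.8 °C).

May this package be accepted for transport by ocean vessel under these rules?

No

With flash point 32.8 °C (< 60.5 °C), the lighter fluid falls in Code DG9.
Code DG9 quantity: two 160 mL containers = 320 mL.
That exceeds the Code DG9 ocean vessel limit of 200 mL.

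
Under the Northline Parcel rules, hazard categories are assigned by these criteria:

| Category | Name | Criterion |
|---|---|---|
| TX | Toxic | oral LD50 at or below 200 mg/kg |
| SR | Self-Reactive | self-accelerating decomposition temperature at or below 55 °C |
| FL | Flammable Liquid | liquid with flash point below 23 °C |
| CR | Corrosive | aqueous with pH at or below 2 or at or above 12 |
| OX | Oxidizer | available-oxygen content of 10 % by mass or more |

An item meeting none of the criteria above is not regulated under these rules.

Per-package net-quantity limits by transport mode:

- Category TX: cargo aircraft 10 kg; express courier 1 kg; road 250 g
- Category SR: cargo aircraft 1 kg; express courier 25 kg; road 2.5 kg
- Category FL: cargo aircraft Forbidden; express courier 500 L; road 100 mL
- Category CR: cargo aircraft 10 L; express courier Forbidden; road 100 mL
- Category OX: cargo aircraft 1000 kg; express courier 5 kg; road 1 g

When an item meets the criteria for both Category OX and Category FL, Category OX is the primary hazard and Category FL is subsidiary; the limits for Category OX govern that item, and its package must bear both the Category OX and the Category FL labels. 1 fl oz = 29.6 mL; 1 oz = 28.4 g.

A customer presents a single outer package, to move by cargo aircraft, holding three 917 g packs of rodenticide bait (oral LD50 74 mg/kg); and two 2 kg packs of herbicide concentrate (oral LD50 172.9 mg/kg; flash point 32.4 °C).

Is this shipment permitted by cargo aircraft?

Yes

Oral LD50 74 mg/kg meets the Category TX criterion (Toxic), so the rodenticide bait is Category TX.
With oral LD50 172.9 mg/kg (≤ 200 mg/kg), the herbicide concentrate falls in Category TX.
Category TX net quantity: (three 917 g packs = 2.751 kg) + (two 2 kg packs = 4 kg) = 6.751 kg.
6.751 kg ≤ 10 kg (cargo aircraft limit, Category TX) — within limit.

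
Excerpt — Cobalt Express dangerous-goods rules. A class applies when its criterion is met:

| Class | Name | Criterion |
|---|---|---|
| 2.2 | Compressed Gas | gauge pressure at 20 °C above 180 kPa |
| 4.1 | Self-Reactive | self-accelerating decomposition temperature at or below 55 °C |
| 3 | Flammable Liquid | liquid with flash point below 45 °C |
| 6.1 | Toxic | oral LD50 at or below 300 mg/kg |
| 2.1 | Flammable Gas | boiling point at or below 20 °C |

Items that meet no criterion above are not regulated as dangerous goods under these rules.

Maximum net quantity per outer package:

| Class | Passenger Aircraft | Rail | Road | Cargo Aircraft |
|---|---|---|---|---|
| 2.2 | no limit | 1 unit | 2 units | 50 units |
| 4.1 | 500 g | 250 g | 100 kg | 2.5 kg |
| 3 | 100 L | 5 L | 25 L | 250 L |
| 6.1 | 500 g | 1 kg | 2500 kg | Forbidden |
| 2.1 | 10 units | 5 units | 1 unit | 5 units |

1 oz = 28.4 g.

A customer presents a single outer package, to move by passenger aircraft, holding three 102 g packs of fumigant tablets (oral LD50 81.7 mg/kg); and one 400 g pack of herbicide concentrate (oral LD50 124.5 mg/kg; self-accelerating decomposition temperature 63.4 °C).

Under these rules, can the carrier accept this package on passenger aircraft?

No

With oral LD50 81.7 mg/kg (≤ 300 mg/kg), the fumigant tablets fall in Class 6.1.
Herbicide concentrate: oral LD50 124.5 mg/kg ≤ 300 mg/kg → Class 6.1 (Toxic).
Class 6.1 net quantity: (three 102 g packs = 306 g) + 400 g = 706 g.
706 g exceeds the passenger aircraft limit of 500 g for Class 6.1.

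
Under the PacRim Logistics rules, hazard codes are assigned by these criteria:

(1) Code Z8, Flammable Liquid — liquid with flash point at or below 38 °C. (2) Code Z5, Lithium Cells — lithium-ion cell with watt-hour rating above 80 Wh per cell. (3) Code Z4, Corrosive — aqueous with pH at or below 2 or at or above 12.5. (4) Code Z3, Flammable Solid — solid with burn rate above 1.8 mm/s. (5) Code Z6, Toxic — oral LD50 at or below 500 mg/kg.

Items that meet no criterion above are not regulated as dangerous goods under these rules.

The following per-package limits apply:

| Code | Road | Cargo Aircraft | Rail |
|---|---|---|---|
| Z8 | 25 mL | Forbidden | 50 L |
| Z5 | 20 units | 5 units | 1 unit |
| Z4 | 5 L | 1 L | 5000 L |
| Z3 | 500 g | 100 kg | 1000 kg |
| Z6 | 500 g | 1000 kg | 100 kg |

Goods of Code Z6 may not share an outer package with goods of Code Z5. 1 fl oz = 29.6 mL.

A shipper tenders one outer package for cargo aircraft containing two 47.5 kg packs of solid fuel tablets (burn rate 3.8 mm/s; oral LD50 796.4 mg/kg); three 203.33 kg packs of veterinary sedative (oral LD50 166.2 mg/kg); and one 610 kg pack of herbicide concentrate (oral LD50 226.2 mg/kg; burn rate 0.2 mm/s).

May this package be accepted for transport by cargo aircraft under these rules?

With burn rate 3.8 mm/s (> 1.8 mm/s), the solid fuel tablets fall in Code Z3.
Oral LD50 166.2 mg/kg meets the Code Z6 criterion (Toxic), so the veterinary sedative is Code Z6.
Oral LD50 226.2 mg/kg meets the Code Z6 criterion (Toxic), so the herbicide concentrate is Code Z6.
Code Z3 quantity: two 47.5 kg packs = 95 kg.
That is within the Code Z3 cargo aircraft limit of 100 kg.
Total Code Z6: (three 203.33 kg packs = 609.99 kg) + 610 kg = 1219.99 kg.
That exceeds the Code Z6 cargo aircraft limit of 1000 kg.
The segregation rule (Code Z6 with Code Z5) does not apply to Code Z3 with Code Z6.

No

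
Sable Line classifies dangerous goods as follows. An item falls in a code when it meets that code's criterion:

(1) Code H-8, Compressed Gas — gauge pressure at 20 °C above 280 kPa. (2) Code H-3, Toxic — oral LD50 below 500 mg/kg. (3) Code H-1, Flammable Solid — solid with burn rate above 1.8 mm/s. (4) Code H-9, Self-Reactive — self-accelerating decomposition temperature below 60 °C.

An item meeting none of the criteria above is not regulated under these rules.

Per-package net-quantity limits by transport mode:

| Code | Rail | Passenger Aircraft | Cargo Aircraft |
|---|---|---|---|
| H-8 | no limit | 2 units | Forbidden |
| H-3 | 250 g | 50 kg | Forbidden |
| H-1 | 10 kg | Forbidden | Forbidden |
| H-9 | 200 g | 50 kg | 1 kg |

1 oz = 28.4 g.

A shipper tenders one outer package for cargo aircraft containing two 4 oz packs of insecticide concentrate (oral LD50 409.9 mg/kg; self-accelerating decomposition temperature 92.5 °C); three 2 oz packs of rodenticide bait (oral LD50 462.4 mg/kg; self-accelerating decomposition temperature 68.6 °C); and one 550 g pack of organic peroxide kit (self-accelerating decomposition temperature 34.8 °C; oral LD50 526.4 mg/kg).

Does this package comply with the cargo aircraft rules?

The insecticide concentrate has oral LD50 409.9 mg/kg, which is < 500 mg/kg, so it is Code H-3 (Toxic).
Oral LD50 462.4 mg/kg meets the Code H-3 criterion (Toxic), so the rodenticide bait is Code H-3.
The organic peroxide kit has self-accelerating decomposition temperature 34.8 °C, which is < 60 °C, so it is Code H-9 (Self-Reactive).
Code H-3 net quantity: (two 4 oz packs = 227.2 g) + (three 2 oz packs = 170.4 g) = 397.6 g.
By cargo aircraft, Code H-3 is Forbidden regardless of quantity.
Code H-9 quantity: 550 g.
That is within the Code H-9 cargo aircraft limit of 1 kg.

No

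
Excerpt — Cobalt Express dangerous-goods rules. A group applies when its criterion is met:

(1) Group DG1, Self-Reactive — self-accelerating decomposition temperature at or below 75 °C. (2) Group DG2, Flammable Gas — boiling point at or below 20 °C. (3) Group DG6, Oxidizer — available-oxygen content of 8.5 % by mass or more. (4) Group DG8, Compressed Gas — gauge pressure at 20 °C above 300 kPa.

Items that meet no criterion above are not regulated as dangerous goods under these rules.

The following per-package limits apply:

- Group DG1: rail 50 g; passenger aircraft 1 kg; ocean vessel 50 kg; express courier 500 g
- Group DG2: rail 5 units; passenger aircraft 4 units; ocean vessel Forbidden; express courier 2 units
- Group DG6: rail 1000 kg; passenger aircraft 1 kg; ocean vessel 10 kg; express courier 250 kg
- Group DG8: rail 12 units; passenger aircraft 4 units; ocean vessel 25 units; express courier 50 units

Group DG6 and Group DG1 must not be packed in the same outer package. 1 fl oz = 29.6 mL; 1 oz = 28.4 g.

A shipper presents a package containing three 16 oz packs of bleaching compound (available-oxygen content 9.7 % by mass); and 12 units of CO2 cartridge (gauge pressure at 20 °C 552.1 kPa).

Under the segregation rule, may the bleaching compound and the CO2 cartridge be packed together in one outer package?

Bleaching compound: available-oxygen content 9.7 % by mass ≥ 8.5 % by mass → Group DG6 (Oxidizer).
The CO2 cartridge has gauge pressure at 20 °C 552.1 kPa, which is > 300 kPa, so it is Group DG8 (Compressed Gas).
No segregation rule bars Group DG6 with Group DG8.

Yes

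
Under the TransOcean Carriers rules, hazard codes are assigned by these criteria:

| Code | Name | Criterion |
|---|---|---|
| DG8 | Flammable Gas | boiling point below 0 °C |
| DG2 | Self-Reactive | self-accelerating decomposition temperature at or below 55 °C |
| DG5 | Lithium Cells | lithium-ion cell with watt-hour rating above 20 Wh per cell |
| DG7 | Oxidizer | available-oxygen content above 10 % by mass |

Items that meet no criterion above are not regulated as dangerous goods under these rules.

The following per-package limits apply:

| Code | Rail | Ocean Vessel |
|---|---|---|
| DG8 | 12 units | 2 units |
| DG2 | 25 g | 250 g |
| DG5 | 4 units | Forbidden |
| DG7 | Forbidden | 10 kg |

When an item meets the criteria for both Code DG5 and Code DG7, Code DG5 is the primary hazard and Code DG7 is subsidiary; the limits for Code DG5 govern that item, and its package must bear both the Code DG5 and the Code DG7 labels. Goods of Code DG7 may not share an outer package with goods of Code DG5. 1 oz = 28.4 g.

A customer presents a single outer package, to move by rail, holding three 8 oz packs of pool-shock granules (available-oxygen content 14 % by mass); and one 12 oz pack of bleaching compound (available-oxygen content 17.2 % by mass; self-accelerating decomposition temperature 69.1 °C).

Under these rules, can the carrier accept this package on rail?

The pool-shock granules have available-oxygen content 14 % by mass, which is > 10 % by mass, so they are Code DG7 (Oxidizer).
Available-oxygen content 17.2 % by mass meets the Code DG7 criterion (Oxidizer), so the bleaching compound is Code DG7.
Code DG7 net quantity: (three 8 oz packs = 681.6 g) + (one 12 oz pack = 340.8 g) = 1022.4 g.
Code DG7 is Forbidden by rail.

No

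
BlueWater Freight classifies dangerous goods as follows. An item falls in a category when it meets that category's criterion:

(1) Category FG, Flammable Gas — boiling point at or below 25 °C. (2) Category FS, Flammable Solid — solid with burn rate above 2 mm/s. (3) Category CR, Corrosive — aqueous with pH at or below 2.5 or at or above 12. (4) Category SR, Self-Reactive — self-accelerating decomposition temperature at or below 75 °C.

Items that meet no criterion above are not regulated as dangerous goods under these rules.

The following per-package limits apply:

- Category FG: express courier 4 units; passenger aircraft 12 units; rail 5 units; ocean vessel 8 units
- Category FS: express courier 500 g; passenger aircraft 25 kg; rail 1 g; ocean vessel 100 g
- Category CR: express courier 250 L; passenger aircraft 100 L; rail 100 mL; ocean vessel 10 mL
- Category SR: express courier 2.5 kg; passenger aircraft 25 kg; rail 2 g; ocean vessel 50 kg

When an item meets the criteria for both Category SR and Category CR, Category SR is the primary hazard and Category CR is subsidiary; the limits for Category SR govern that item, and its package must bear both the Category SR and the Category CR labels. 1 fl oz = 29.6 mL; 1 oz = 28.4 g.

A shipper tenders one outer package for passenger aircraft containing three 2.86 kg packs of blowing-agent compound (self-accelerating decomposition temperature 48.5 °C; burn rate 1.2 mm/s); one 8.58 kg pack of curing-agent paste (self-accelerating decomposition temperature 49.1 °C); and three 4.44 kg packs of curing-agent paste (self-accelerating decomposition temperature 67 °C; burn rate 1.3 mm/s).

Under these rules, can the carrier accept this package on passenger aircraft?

With self-accelerating decomposition temperature 48.5 °C (≤ 75 °C), the blowing-agent compound falls in Category SR.
The curing-agent paste has self-accelerating decomposition temperature 49.1 °C, which is ≤ 75 °C, so it is Category SR (Self-Reactive).
Curing-agent paste: self-accelerating decomposition temperature 67 °C ≤ 75 °C → Category SR (Self-Reactive).
Category SR net quantity: (three 2.86 kg packs = 8.58 kg) + 8.58 kg + (three 4.44 kg packs = 13.32 kg) = 30.48 kg.
30.48 kg exceeds the passenger aircraft limit of 25 kg for Category SR.

No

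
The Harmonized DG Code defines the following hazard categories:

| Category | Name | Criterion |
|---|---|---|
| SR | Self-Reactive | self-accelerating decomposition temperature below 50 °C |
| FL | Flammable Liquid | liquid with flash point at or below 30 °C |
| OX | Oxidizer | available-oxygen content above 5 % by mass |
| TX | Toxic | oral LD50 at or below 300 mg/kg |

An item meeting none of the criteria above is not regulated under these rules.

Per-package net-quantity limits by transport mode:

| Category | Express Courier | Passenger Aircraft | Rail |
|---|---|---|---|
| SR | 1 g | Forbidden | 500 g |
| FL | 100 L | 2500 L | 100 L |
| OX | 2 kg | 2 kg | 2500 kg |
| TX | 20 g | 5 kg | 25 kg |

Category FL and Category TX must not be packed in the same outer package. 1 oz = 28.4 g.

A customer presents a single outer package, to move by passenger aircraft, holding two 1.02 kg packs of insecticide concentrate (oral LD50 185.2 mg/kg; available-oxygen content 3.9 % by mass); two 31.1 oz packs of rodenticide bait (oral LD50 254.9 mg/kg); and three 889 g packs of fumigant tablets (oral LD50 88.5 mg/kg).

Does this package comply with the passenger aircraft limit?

The insecticide concentrate has oral LD50 185.2 mg/kg, which is ≤ 300 mg/kg, so it is Category TX (Toxic).
With oral LD50 254.9 mg/kg (≤ 300 mg/kg), the rodenticide bait falls in Category TX.
Fumigant tablets: oral LD50 88.5 mg/kg ≤ 300 mg/kg → Category TX (Toxic).
Category TX net quantity: (two 1.02 kg packs = 2.04 kg) + (two 31.1 oz packs = 1766.48 g) + (three 889 g packs = 2.667 kg) = 6473.48 g.
6473.48 g > 5 kg (passenger aircraft limit, Category TX) — over the limit.

No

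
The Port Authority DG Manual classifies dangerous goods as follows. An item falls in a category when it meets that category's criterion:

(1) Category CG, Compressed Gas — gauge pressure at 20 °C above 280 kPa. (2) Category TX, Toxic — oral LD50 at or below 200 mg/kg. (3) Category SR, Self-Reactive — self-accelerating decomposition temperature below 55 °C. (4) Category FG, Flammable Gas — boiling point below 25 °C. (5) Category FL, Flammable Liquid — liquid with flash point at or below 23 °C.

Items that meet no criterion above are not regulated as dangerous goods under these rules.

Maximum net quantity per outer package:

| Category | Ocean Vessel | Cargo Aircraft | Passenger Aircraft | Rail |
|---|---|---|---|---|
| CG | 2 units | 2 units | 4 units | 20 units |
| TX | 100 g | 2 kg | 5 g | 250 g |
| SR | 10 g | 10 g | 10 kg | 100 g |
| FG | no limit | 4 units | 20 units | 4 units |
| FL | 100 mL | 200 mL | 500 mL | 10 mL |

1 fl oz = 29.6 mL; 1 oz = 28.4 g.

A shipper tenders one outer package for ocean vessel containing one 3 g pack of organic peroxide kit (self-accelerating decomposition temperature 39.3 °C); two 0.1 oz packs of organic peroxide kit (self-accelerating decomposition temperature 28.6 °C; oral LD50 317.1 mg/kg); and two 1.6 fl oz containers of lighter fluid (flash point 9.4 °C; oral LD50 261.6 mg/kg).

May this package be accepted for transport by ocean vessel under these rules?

Self-accelerating decomposition temperature 39.3 °C meets the Category SR criterion (Self-Reactive), so the organic peroxide kit is Category SR.
With self-accelerating decomposition temperature 28.6 °C (< 55 °C), the organic peroxide kit falls in Category SR.
Flash point 9.4 °C meets the Category FL criterion (Flammable Liquid), so the lighter fluid is Category FL.
Category SR net quantity: 3 g + (two 0.1 oz packs = 5.68 g) = 8.68 g.
8.68 g ≤ 10 g (ocean vessel limit, Category SR) — within limit.
Category FL quantity: two 1.6 fl oz containers = 94.72 mL.
That is within the Category FL ocean vessel limit of 100 mL.
Every hazard category is within its ocean vessel limit and no segregation rule is violated.

Yes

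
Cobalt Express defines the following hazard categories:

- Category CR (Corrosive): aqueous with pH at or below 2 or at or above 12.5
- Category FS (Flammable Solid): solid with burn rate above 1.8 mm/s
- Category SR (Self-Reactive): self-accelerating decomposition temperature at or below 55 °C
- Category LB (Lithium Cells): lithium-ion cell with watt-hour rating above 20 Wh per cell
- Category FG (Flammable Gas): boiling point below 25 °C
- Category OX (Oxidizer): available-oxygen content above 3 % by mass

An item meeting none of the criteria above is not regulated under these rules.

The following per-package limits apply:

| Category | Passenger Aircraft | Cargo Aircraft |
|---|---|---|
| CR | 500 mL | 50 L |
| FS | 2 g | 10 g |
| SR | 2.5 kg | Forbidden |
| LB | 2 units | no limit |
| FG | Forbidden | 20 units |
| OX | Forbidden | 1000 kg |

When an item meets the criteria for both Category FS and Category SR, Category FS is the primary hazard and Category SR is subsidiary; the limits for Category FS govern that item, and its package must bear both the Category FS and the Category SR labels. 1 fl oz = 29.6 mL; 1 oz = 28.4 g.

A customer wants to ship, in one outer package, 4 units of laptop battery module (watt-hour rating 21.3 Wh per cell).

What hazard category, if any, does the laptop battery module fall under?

With watt-hour rating 21.3 Wh per cell (> 20 Wh per cell), the laptop battery module falls in Category LB.

Category LB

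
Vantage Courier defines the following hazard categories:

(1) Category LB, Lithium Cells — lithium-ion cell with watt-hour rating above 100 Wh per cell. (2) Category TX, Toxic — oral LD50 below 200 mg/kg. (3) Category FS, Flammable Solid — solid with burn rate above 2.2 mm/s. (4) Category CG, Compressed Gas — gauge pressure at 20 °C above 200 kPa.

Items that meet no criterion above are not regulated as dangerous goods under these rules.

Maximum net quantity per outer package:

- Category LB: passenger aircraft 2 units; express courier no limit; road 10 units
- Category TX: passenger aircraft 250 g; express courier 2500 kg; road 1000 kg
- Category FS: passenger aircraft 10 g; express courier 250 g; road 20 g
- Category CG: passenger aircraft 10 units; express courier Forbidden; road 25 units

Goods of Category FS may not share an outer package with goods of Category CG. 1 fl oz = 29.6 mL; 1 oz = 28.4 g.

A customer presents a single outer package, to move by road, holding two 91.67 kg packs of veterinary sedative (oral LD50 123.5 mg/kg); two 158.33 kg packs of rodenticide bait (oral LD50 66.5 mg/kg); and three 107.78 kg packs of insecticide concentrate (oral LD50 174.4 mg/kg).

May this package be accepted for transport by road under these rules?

The veterinary sedative has oral LD50 123.5 mg/kg, which is < 200 mg/kg, so it is Category TX (Toxic).
The rodenticide bait has oral LD50 66.5 mg/kg, which is < 200 mg/kg, so it is Category TX (Toxic).
Oral LD50 174.4 mg/kg meets the Category TX criterion (Toxic), so the insecticide concentrate is Category TX.
Category TX net quantity: (two 91.67 kg packs = 183.34 kg) + (two 158.33 kg packs = 316.66 kg) + (three 107.78 kg packs = 323.34 kg) = 823.34 kg.
823.34 kg is within the road limit of 1000 kg for Category TX.

Yes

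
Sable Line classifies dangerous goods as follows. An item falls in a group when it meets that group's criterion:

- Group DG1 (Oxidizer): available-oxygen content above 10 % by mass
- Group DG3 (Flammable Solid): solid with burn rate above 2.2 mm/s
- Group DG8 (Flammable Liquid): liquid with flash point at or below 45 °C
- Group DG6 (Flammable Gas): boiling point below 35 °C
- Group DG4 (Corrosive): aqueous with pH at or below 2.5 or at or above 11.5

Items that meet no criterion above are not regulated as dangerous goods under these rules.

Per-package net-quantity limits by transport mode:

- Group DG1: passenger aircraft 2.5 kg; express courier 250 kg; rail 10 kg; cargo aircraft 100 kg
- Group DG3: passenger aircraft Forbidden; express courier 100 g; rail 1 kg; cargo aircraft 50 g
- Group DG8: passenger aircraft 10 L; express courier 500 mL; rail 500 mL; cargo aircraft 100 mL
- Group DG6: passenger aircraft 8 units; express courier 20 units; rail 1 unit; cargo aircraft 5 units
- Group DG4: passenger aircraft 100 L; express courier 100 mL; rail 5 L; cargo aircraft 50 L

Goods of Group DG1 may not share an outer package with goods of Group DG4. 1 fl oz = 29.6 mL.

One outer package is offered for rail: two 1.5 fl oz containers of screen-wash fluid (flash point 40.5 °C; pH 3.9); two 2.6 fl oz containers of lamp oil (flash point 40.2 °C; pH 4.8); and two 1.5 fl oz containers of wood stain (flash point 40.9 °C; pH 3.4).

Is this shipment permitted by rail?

Yes

Flash point 40.5 °C meets the Group DG8 criterion (Flammable Liquid), so the screen-wash fluid is Group DG8.
The lamp oil has flash point 40.2 °C, which is ≤ 45 °C, so it is Group DG8 (Flammable Liquid).
The wood stain has flash point 40.9 °C, which is ≤ 45 °C, so it is Group DG8 (Flammable Liquid).
Total Group DG8: (two 1.5 fl oz containers = 88.8 mL) + (two 2.6 fl oz containers = 153.92 mL) + (two 1.5 fl oz containers = 88.8 mL) = 331.52 mL.
That is within the Group DG8 rail limit of 500 mL.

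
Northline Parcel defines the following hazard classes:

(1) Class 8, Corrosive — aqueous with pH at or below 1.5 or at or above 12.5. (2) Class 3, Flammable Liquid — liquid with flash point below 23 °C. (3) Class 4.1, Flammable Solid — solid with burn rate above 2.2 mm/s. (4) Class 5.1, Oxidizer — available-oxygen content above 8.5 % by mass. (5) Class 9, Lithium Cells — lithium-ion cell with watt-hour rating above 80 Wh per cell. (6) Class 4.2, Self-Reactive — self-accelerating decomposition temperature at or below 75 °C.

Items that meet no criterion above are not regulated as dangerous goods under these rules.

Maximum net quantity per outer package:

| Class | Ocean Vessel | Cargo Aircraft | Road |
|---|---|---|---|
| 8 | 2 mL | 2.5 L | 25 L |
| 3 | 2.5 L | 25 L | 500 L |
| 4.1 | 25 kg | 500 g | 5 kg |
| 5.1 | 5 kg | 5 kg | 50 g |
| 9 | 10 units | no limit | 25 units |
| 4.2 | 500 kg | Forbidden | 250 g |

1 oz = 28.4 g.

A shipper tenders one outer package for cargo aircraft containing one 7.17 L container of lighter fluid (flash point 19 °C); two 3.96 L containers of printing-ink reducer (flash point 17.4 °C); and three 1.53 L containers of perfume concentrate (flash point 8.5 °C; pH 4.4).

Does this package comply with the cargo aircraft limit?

Yes

The lighter fluid has flash point 19 °C, which is < 23 °C, so it is Class 3 (Flammable Liquid).
Printing-ink reducer: flash point 17.4 °C < 23 °C → Class 3 (Flammable Liquid).
With flash point 8.5 °C (< 23 °C), the perfume concentrate falls in Class 3.
Total Class 3: 7.17 L + (two 3.96 L containers = 7.92 L) + (three 1.53 L containers = 4.59 L) = 19.68 L.
That is within the Class 3 cargo aircraft limit of 25 L.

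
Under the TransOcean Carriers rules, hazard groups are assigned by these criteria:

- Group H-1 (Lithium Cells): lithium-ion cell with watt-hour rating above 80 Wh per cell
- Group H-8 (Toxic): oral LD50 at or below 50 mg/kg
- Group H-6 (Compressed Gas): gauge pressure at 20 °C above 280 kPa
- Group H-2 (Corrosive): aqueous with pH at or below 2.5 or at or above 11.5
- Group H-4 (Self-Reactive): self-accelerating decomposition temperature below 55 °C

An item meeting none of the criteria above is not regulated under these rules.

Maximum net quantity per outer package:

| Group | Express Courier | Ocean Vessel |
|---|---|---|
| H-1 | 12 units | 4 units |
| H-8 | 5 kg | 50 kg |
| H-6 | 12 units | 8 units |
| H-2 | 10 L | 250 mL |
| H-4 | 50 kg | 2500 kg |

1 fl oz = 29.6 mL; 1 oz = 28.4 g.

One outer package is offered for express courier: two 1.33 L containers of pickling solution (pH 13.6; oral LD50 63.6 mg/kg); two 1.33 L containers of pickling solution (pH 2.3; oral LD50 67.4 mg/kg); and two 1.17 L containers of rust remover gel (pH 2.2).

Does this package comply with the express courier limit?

Pickling solution: pH 13.6 ≥ 11.5 → Group H-2 (Corrosive).
pH 2.3 meets the Group H-2 criterion (Corrosive), so the pickling solution is Group H-2.
The rust remover gel has pH 2.2, which is ≤ 2.5, so it is Group H-2 (Corrosive).
Total Group H-2: (two 1.33 L containers = 2.66 L) + (two 1.33 L containers = 2.66 L) + (two 1.17 L containers = 2.34 L) = 7.66 L.
7.66 L is within the express courier limit of 10 L for Group H-2.

Yes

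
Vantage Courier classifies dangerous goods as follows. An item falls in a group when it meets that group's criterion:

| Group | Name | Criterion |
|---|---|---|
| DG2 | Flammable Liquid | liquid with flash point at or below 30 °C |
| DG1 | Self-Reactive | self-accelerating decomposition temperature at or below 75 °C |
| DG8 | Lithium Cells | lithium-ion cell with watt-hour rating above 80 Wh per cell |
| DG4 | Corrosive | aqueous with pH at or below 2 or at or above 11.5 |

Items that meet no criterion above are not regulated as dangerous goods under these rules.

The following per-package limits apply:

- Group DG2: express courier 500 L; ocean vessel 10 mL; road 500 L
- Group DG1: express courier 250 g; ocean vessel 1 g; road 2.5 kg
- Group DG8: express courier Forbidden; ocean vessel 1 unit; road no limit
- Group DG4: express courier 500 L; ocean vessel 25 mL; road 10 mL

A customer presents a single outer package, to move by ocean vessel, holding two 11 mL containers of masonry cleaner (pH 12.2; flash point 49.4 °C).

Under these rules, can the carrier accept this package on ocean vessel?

With pH 12.2 (≥ 11.5), the masonry cleaner falls in Group DG4.
Group DG4 quantity: two 11 mL containers = 22 mL.
22 mL is within the ocean vessel limit of 25 mL for Group DG4.

Yes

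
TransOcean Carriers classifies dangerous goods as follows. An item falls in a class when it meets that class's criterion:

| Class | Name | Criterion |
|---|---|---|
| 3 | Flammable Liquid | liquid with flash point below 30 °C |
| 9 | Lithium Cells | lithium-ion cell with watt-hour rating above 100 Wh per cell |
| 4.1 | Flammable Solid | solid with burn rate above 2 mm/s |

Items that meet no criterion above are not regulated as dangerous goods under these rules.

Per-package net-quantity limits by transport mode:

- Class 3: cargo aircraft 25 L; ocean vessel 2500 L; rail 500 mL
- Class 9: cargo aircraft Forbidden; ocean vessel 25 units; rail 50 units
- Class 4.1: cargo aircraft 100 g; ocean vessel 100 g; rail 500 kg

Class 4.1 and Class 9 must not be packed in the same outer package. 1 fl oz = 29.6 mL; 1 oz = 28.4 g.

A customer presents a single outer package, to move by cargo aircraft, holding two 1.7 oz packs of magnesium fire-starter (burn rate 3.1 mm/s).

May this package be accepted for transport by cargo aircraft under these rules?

Yes

The magnesium fire-starter has burn rate 3.1 mm/s, which is > 2 mm/s, so it is Class 4.1 (Flammable Solid).
Class 4.1 quantity: two 1.7 oz packs = 96.56 g.
That is within the Class 4.1 cargo aircraft limit of 100 g.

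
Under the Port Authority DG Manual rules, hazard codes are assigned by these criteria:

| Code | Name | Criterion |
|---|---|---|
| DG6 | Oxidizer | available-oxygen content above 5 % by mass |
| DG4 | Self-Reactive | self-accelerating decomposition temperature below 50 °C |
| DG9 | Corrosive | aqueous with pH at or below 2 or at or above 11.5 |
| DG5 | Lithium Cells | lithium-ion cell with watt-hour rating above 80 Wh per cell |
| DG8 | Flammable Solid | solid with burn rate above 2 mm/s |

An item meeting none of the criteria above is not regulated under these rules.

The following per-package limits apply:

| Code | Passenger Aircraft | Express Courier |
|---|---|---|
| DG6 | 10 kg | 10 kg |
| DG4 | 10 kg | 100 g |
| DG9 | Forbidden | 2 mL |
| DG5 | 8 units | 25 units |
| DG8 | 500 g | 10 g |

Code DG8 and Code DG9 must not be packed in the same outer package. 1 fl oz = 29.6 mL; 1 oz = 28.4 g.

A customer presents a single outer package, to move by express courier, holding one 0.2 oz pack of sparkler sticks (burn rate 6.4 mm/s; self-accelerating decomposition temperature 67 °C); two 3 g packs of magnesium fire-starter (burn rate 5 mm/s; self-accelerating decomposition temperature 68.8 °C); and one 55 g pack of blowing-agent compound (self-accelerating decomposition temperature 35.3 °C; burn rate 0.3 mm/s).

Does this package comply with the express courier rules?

The sparkler sticks have burn rate 6.4 mm/s, which is > 2 mm/s, so they are Code DG8 (Flammable Solid).
Magnesium fire-starter: burn rate 5 mm/s > 2 mm/s → Code DG8 (Flammable Solid).
The blowing-agent compound has self-accelerating decomposition temperature 35.3 °C, which is < 50 °C, so it is Code DG4 (Self-Reactive).
Code DG8 net quantity: (one 0.2 oz pack = 5.68 g) + (two 3 g packs = 6 g) = 11.68 g.
That exceeds the Code DG8 express courier limit of 10 g.
Code DG4 quantity: 55 g.
55 g ≤ 100 g (express courier limit, Code DG4) — within limit.
The segregation rule (Code DG8 with Code DG9) does not apply to Code DG8 with Code DG4.

No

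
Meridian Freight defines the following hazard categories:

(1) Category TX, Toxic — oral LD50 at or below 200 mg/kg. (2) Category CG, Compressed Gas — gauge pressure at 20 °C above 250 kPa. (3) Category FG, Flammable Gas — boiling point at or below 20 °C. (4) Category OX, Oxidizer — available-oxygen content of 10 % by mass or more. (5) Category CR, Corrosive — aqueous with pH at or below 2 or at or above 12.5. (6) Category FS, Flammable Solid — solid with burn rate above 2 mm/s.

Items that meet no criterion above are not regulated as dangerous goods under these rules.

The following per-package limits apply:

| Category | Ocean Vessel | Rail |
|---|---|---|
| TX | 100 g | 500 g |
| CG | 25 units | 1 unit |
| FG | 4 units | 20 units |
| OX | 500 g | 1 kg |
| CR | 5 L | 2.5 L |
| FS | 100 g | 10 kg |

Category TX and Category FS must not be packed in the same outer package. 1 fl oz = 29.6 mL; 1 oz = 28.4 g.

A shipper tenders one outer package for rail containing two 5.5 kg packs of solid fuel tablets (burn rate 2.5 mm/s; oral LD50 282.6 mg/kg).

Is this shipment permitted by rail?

No

Solid fuel tablets: burn rate 2.5 mm/s > 2 mm/s → Category FS (Flammable Solid).
Category FS quantity: two 5.5 kg packs = 11 kg.
That exceeds the Category FS rail limit of 10 kg.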